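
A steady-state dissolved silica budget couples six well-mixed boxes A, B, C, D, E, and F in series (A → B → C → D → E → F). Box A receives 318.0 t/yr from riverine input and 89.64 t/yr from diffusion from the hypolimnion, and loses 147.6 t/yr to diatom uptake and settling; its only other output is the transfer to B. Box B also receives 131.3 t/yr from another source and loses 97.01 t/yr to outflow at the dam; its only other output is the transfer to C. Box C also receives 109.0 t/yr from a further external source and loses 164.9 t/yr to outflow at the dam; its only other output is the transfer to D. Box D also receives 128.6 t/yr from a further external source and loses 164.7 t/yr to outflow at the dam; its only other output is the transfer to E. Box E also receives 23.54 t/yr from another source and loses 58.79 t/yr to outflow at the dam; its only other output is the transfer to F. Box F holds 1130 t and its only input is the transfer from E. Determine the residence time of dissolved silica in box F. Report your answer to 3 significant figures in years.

Box A: F(A→B) = (318.0 + 89.64) − 147.6 = 260.04 t/yr.
Box B: F(B→C) = (260.04 + 131.3) − 97.01 = 294.33 t/yr.
Box C: F(C→D) = (294.33 + 109.0) − 164.9 = 238.43 t/yr.
Box D: F(D→E) = (238.43 + 128.6) − 164.7 = 202.33 t/yr.
Box E: F(E→F) = (202.33 + 23.54) − 58.79 = 167.08 t/yr.
Box F throughput = its input = 167.08 t/yr; τ = 1130 / 167.08 = 6.763 yr.

6.76 yr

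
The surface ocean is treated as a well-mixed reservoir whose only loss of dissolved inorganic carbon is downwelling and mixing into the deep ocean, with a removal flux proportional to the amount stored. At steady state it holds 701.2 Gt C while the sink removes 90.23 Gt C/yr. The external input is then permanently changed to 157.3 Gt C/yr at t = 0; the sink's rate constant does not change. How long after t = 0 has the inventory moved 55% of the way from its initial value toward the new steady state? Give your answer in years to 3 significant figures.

τ = M₀/F₀ = 701.2/90.23 = 7.771 yr.
The remaining gap fraction is e^(−t/τ); 55% covered ⇒ e^(−t/τ) = 0.450.
t = −τ ln(0.450) = 7.771 × 0.7985 = 6.205 yr.

6.21 yr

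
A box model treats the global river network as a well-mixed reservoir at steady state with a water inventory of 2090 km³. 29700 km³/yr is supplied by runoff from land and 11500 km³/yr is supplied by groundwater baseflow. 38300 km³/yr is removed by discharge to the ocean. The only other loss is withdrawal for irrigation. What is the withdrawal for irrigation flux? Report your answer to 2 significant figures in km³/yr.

At steady state ΣF_in = ΣF_out.
ΣF_in = 29700 + 11500 = 41200 km³/yr.
Withdrawal for irrigation flux = ΣF_in − (38300) = 41200 − 38300 = 2900 km³/yr.

2900 km³/yr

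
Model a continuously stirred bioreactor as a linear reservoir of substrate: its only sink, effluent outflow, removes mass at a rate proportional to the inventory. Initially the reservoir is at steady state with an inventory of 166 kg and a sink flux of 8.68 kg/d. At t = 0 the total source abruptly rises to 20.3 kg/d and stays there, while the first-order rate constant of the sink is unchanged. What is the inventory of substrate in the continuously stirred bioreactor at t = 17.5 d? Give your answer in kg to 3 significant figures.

299 kg

The sink rate constant is k = F₀/M₀ = 8.68/166 = 0.05229 d⁻¹.
Solving dM/dt = F₁ − kM with M(0) = M₀ gives M(t) = F₁/k + (M₀ − F₁/k)·e^(−kt).
F₁/k = 20.3/0.05229 = 388.23 kg; kt = 0.05229 × 17.5 = 0.9151, e^(−kt) = 0.4005.
M(17.5) = 388.23 + (166 − 388.23) × 0.4005 = 388.23 − 89.00 = 299.23 kg.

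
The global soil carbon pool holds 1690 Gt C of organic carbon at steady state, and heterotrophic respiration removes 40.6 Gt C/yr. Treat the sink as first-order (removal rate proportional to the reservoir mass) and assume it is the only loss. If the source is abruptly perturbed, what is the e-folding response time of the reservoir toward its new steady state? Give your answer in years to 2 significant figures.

For a linear reservoir the response time equals the residence time τ = M/F.
τ = 1690 / 40.6 = 41.63 yr.

42 yr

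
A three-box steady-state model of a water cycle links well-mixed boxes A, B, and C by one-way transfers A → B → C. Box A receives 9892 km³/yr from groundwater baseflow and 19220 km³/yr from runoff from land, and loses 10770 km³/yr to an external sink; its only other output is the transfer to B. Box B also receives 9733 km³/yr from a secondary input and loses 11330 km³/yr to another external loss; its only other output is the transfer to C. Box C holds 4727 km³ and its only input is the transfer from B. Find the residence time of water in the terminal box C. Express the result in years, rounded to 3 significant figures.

0.282 yr

Box A: F(A→B) = (9892 + 19220) − 10770 = 18342 km³/yr.
Box B: F(B→C) = (18342 + 9733) − 11330 = 16745 km³/yr.
Box C throughput = its input = 16745 km³/yr; τ = 4727 / 16745 = 0.2823 yr.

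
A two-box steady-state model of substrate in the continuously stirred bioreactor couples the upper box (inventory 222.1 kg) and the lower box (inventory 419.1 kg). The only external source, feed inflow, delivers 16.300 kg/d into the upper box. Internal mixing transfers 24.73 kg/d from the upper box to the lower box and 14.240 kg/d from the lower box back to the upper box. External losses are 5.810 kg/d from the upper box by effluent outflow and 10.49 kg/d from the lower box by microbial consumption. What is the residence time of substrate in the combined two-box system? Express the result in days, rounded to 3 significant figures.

Treat the two boxes together as one reservoir: the mixing fluxes between them are internal recycling, so τ = ΣM / Σ(external losses).
M_total = 222.1 + 419.1 = 641.20 kg.
ΣF_external_out = 5.810 + 10.49 = 16.300 kg/d.
τ = M_total / ΣF_ext = 641.20 / 16.300 = 39.34 d.

39.3 d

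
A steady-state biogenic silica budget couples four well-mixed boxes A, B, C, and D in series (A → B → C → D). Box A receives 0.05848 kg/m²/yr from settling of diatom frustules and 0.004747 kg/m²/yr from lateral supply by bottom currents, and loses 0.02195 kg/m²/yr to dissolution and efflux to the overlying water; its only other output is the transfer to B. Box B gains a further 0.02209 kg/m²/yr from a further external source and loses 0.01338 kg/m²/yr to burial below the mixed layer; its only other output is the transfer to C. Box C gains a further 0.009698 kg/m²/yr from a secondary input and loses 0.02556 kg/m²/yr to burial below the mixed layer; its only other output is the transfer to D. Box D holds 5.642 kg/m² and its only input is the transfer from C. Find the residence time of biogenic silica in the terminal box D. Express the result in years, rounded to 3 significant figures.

165 yr

Box A: F(A→B) = (0.05848 + 0.004747) − 0.02195 = 0.041277 kg/m²/yr.
Box B: F(B→C) = (0.041277 + 0.02209) − 0.01338 = 0.049987 kg/m²/yr.
Box C: F(C→D) = (0.049987 + 0.009698) − 0.02556 = 0.034125 kg/m²/yr.
Box D throughput = its input = 0.034125 kg/m²/yr; τ = 5.642 / 0.034125 = 165.3 yr.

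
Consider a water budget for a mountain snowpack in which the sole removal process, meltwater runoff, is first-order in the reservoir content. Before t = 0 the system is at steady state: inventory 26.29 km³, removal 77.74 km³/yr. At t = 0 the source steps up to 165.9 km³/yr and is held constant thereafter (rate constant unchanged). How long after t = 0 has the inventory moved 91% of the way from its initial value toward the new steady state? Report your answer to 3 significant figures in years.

0.814 yr

τ = M₀/F₀ = 26.29/77.74 = 0.3382 yr.
The remaining gap fraction is e^(−t/τ); 91% covered ⇒ e^(−t/τ) = 0.0900.
t = −τ ln(0.0900) = 0.3382 × 2.408 = 0.8143 yr.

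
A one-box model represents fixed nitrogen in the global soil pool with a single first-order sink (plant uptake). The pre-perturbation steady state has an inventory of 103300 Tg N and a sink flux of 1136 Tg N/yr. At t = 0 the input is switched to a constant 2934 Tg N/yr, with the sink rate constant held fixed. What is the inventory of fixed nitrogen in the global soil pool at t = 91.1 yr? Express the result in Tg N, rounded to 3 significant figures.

τ = M₀/F₀ = 103300/1136 = 90.93 yr; rate constant k = 1/τ.
New steady state M_∞ = F₁/k = F₁·τ = 2934 × 90.93 = 266800 Tg N.
M(t) = M_∞ + (M₀ − M_∞)·e^(−t/τ); t/τ = 91.1/90.93 = 1.002, so e^(−t/τ) = 0.3672.
M(t) = 266800 − 163500 × 0.3672 = 206760 Tg N.

207000 Tg N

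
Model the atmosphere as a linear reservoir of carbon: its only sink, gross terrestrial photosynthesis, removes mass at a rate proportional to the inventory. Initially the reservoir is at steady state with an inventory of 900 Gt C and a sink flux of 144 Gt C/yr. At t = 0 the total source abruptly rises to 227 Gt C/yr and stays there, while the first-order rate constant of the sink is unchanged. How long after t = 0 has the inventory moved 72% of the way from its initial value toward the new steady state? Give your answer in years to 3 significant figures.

7.96 yr

τ = M₀/F₀ = 900/144 = 6.250 yr.
The remaining gap fraction is e^(−t/τ); 72% covered ⇒ e^(−t/τ) = 0.280.
t = −τ ln(0.280) = 6.250 × 1.273 = 7.956 yr.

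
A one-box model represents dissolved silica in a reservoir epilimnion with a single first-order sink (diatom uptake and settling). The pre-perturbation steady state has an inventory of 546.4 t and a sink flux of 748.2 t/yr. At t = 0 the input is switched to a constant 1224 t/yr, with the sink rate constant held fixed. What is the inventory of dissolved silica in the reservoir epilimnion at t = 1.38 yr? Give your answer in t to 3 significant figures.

841 t

Residence time τ = M₀/F₀ = 0.7303 yr. The eventual steady state is M_∞ = M₀·(F₁/F₀) = 546.4 × 1224/748.2 = 893.87 t.
The anomaly ΔM(t) = M(t) − M_∞ decays as ΔM₀·e^(−t/τ) with ΔM₀ = 546.4 − 893.87 = −347.5 t.
At t = 1.38 yr, e^(−t/τ) = e^(−1.890) = 0.1511, so ΔM = −52.51 t and M = 893.87 − 52.51 = 841.36 t.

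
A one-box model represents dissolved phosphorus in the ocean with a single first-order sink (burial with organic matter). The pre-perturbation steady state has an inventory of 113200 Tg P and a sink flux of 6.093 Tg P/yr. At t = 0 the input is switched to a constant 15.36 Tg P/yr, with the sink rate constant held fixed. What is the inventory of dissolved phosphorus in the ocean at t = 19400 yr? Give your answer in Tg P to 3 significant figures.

225000 Tg P

The sink rate constant is k = F₀/M₀ = 6.093/113200 = 5.383×10^-5 yr⁻¹.
Solving dM/dt = F₁ − kM with M(0) = M₀ gives M(t) = F₁/k + (M₀ − F₁/k)·e^(−kt).
F₁/k = 15.36/5.383×10^-5 = 285370 Tg P; kt = 5.383×10^-5 × 19400 = 1.044, e^(−kt) = 0.3520.
M(19400) = 285370 + (113200 − 285370) × 0.3520 = 285370 − 60600 = 224770 Tg P.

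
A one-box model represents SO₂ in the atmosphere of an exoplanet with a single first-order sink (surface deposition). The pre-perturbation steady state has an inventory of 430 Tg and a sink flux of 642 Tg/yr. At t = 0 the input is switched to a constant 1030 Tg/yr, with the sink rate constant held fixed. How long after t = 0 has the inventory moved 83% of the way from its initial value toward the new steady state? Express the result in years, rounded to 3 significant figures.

1.19 yr

τ = M₀/F₀ = 430/642 = 0.6698 yr.
The remaining gap fraction is e^(−t/τ); 83% covered ⇒ e^(−t/τ) = 0.170.
t = −τ ln(0.170) = 0.6698 × 1.772 = 1.187 yr.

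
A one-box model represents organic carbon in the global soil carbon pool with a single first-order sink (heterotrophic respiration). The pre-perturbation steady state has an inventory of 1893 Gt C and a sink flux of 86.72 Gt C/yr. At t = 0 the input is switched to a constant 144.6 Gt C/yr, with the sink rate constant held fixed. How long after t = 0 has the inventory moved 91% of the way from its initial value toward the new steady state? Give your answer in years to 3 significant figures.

52.6 yr

τ = M₀/F₀ = 1893/86.72 = 21.83 yr.
The remaining gap fraction is e^(−t/τ); 91% covered ⇒ e^(−t/τ) = 0.0900.
t = −τ ln(0.0900) = 21.83 × 2.408 = 52.56 yr.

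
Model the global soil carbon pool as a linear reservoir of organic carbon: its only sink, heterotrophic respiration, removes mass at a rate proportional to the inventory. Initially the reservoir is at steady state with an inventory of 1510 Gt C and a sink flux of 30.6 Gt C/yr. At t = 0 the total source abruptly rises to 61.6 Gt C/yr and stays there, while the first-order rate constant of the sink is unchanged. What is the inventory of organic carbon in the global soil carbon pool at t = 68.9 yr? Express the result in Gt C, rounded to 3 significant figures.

τ = M₀/F₀ = 1510/30.6 = 49.35 yr; rate constant k = 1/τ.
New steady state M_∞ = F₁/k = F₁·τ = 61.6 × 49.35 = 3039.7 Gt C.
M(t) = M_∞ + (M₀ − M_∞)·e^(−t/τ); t/τ = 68.9/49.35 = 1.396, so e^(−t/τ) = 0.2475.
M(t) = 3039.7 − 1530 × 0.2475 = 2661.1 Gt C.

2660 Gt C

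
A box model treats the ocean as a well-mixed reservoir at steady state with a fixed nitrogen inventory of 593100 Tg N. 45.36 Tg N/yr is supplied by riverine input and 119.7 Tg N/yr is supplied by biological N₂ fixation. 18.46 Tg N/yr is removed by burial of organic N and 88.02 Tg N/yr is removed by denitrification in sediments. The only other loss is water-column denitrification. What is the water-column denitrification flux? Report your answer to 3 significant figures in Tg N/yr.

At steady state ΣF_in = ΣF_out.
ΣF_in = 45.36 + 119.7 = 165.06 Tg N/yr.
Water-column denitrification flux = ΣF_in − (18.46 + 88.02) = 165.06 − 106.5 = 58.58 Tg N/yr.

58.6 Tg N/yr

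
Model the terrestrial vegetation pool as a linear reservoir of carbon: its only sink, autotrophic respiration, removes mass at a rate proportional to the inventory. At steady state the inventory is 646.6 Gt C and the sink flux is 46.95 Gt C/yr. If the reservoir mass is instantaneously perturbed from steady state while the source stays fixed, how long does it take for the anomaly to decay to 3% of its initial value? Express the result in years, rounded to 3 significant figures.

48.3 yr

For a linear reservoir the anomaly decays as exp(−t/τ) with τ = M/F = 646.6/46.95 = 13.77 yr.
exp(−t/τ) = 0.03 ⇒ t = −τ ln(0.03) = 13.77 × 3.507 = 48.29 yr.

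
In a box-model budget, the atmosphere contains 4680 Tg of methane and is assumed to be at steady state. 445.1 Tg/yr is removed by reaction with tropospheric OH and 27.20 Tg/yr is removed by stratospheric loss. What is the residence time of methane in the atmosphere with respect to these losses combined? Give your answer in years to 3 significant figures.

Total removal = 445.1 + 27.20 = 472.30 Tg/yr.
τ = M / ΣF_out = 4680 / 472.30 = 9.909 yr.

9.91 yr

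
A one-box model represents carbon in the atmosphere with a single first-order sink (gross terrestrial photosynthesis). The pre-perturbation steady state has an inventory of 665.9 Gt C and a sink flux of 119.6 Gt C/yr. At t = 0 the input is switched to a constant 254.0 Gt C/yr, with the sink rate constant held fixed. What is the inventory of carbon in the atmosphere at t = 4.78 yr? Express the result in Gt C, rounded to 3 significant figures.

1100 Gt C

The sink rate constant is k = F₀/M₀ = 119.6/665.9 = 0.1796 yr⁻¹.
Solving dM/dt = F₁ − kM with M(0) = M₀ gives M(t) = F₁/k + (M₀ − F₁/k)·e^(−kt).
F₁/k = 254.0/0.1796 = 1414.2 Gt C; kt = 0.1796 × 4.78 = 0.8585, e^(−kt) = 0.4238.
M(4.78) = 1414.2 + (665.9 − 1414.2) × 0.4238 = 1414.2 − 317.1 = 1097.1 Gt C.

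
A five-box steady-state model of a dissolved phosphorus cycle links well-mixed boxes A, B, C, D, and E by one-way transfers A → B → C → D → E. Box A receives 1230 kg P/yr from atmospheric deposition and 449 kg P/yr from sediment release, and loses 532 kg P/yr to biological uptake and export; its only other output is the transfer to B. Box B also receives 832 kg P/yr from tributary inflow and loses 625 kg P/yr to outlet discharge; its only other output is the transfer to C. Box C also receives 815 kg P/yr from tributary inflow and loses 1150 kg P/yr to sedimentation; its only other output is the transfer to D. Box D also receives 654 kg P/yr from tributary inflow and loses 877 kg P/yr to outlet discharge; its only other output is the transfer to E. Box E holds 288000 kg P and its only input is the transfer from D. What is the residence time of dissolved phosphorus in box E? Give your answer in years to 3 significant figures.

362 yr

Box A: F(A→B) = (1230 + 449) − 532 = 1147.0 kg P/yr.
Box B: F(B→C) = (1147.0 + 832) − 625 = 1354.0 kg P/yr.
Box C: F(C→D) = (1354.0 + 815) − 1150 = 1019.0 kg P/yr.
Box D: F(D→E) = (1019.0 + 654) − 877 = 796.00 kg P/yr.
Box E throughput = its input = 796.00 kg P/yr; τ = 288000 / 796.00 = 361.8 yr.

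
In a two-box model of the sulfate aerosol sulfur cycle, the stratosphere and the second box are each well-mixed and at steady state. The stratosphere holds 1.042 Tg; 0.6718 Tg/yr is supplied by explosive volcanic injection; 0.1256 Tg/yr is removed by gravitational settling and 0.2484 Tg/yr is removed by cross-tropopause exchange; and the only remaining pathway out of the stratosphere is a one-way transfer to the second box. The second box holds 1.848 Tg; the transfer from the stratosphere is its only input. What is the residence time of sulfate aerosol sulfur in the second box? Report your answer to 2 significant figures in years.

6.2 yr

Balance the stratosphere: ΣF_in = 0.67180 Tg/yr.
Transfer to the second box = ΣF_in − (0.1256 + 0.2484) = 0.29780 Tg/yr.
At steady state the output of the second box equals its input, 0.29780 Tg/yr.
τ = M / F = 1.848 / 0.29780 = 6.206 yr.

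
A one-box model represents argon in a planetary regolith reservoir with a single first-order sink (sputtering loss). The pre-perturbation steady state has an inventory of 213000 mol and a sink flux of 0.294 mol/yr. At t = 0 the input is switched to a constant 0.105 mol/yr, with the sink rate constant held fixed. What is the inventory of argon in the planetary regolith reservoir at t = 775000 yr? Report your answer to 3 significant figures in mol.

123000 mol

The sink rate constant is k = F₀/M₀ = 0.294/213000 = 1.380×10^-6 yr⁻¹.
Solving dM/dt = F₁ − kM with M(0) = M₀ gives M(t) = F₁/k + (M₀ − F₁/k)·e^(−kt).
F₁/k = 0.105/1.380×10^-6 = 76071 mol; kt = 1.380×10^-6 × 775000 = 1.070, e^(−kt) = 0.3431.
M(775000) = 76071 + (213000 − 76071) × 0.3431 = 76071 + 46980 = 123050 mol.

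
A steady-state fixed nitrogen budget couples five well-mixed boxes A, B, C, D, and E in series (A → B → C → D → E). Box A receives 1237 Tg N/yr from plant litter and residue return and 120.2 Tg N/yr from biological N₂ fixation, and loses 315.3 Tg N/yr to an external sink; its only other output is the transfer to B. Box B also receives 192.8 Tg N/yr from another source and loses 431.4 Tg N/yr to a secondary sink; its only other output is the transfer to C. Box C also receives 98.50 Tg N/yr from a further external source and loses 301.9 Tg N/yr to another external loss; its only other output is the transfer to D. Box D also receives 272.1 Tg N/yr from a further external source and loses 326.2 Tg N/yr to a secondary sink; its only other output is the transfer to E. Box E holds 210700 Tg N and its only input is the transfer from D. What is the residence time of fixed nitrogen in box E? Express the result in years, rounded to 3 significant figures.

Box A: F(A→B) = (1237 + 120.2) − 315.3 = 1041.9 Tg N/yr.
Box B: F(B→C) = (1041.9 + 192.8) − 431.4 = 803.30 Tg N/yr.
Box C: F(C→D) = (803.30 + 98.50) − 301.9 = 599.90 Tg N/yr.
Box D: F(D→E) = (599.90 + 272.1) − 326.2 = 545.80 Tg N/yr.
Box E throughput = its input = 545.80 Tg N/yr; τ = 210700 / 545.80 = 386.0 yr.

386 yr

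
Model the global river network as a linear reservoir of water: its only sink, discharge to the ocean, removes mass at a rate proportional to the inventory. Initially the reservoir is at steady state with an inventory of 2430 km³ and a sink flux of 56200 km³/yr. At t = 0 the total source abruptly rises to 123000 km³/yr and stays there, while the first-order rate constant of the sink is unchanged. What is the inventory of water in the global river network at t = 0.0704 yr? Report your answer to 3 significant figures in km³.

The sink rate constant is k = F₀/M₀ = 56200/2430 = 23.13 yr⁻¹.
Solving dM/dt = F₁ − kM with M(0) = M₀ gives M(t) = F₁/k + (M₀ − F₁/k)·e^(−kt).
F₁/k = 123000/23.13 = 5318.3 km³; kt = 23.13 × 0.0704 = 1.628, e^(−kt) = 0.1963.
M(0.0704) = 5318.3 + (2430 − 5318.3) × 0.1963 = 5318.3 − 566.9 = 4751.4 km³.

4750 km³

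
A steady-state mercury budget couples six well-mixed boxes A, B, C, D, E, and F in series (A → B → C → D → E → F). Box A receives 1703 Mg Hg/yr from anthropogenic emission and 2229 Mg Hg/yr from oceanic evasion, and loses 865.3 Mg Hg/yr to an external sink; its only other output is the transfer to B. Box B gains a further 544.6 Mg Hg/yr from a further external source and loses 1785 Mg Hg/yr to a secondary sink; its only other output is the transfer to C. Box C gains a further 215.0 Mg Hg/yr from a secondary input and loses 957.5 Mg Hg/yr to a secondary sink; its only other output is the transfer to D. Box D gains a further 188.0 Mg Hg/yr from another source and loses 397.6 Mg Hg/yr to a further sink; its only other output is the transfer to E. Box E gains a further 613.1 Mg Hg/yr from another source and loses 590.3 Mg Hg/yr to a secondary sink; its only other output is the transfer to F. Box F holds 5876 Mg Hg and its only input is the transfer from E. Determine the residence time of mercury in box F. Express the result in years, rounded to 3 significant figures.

6.55 yr

Box A: F(A→B) = (1703 + 2229) − 865.3 = 3066.7 Mg Hg/yr.
Box B: F(B→C) = (3066.7 + 544.6) − 1785 = 1826.3 Mg Hg/yr.
Box C: F(C→D) = (1826.3 + 215.0) − 957.5 = 1083.8 Mg Hg/yr.
Box D: F(D→E) = (1083.8 + 188.0) − 397.6 = 874.20 Mg Hg/yr.
Box E: F(E→F) = (874.20 + 613.1) − 590.3 = 897.00 Mg Hg/yr.
Box F throughput = its input = 897.00 Mg Hg/yr; τ = 5876 / 897.00 = 6.551 yr.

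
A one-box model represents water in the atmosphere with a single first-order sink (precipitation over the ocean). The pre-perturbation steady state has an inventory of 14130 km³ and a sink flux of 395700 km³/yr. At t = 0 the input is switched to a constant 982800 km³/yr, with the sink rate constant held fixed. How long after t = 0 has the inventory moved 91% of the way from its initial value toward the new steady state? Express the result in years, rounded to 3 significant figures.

τ = M₀/F₀ = 14130/395700 = 0.03571 yr.
The remaining gap fraction is e^(−t/τ); 91% covered ⇒ e^(−t/τ) = 0.0900.
t = −τ ln(0.0900) = 0.03571 × 2.408 = 0.08599 yr.

0.0860 yr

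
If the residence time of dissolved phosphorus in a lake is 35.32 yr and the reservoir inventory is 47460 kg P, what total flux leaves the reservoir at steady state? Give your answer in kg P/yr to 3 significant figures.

1340 kg P/yr

F = M / τ = 47460 / 35.32 = 1344 kg P/yr.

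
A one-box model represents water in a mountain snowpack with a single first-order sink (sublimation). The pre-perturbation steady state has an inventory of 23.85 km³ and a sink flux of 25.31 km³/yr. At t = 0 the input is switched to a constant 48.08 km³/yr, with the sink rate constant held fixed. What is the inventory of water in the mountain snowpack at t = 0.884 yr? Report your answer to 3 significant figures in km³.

36.9 km³

Residence time τ = M₀/F₀ = 0.9423 yr. The eventual steady state is M_∞ = M₀·(F₁/F₀) = 23.85 × 48.08/25.31 = 45.307 km³.
The anomaly ΔM(t) = M(t) − M_∞ decays as ΔM₀·e^(−t/τ) with ΔM₀ = 23.85 − 45.307 = −21.46 km³.
At t = 0.884 yr, e^(−t/τ) = e^(−0.9381) = 0.3914, so ΔM = −8.397 km³ and M = 45.307 − 8.397 = 36.909 km³.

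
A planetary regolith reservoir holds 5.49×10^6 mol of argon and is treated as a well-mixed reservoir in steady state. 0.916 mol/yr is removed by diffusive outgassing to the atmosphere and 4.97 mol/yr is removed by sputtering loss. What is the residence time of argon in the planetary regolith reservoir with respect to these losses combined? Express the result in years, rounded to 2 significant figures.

930000 yr

Total removal = 0.9160 + 4.970 = 5.8860 mol/yr.
τ = M / ΣF_out = 5.49×10^6 / 5.8860 = 932700 yr.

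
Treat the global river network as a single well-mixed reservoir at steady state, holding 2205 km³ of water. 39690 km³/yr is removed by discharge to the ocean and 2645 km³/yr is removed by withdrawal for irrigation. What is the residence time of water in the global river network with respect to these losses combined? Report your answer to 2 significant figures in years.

0.052 yr

Total removal = 39690 + 2645 = 42335 km³/yr.
τ = M / ΣF_out = 2205 / 42335 = 0.05208 yr.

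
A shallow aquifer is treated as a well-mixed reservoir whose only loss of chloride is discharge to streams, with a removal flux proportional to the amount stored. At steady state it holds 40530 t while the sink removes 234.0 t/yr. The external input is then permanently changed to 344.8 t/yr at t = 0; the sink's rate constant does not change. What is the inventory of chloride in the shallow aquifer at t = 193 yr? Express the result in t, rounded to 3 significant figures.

τ = M₀/F₀ = 40530/234.0 = 173.2 yr; rate constant k = 1/τ.
New steady state M_∞ = F₁/k = F₁·τ = 344.8 × 173.2 = 59721 t.
M(t) = M_∞ + (M₀ − M_∞)·e^(−t/τ); t/τ = 193/173.2 = 1.114, so e^(−t/τ) = 0.3281.
M(t) = 59721 − 19190 × 0.3281 = 53424 t.

53400 t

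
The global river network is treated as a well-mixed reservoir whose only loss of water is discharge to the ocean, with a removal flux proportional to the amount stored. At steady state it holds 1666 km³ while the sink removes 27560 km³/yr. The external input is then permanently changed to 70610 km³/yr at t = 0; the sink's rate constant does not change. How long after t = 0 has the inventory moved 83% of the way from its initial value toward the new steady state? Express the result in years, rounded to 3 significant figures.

0.107 yr

τ = M₀/F₀ = 1666/27560 = 0.06045 yr.
The remaining gap fraction is e^(−t/τ); 83% covered ⇒ e^(−t/τ) = 0.170.
t = −τ ln(0.170) = 0.06045 × 1.772 = 0.1071 yr.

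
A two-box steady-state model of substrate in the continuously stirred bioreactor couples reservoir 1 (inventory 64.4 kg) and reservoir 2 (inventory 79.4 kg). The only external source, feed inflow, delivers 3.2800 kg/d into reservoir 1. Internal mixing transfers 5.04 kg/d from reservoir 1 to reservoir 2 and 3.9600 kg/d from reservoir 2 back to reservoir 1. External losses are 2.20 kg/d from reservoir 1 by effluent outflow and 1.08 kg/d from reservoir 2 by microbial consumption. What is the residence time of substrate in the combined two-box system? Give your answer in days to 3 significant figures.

Treat the two boxes together as one reservoir: the mixing fluxes between them are internal recycling, so τ = ΣM / Σ(external losses).
M_total = 64.4 + 79.4 = 143.80 kg.
ΣF_external_out = 2.20 + 1.08 = 3.2800 kg/d.
τ = M_total / ΣF_ext = 143.80 / 3.2800 = 43.84 d.

43.8 d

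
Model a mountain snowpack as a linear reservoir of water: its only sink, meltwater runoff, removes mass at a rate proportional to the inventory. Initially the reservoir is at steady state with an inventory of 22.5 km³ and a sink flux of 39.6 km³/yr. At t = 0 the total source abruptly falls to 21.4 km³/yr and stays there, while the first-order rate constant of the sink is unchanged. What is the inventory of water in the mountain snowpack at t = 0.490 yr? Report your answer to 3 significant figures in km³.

Residence time τ = M₀/F₀ = 0.5682 yr. The eventual steady state is M_∞ = M₀·(F₁/F₀) = 22.5 × 21.4/39.6 = 12.159 km³.
The anomaly ΔM(t) = M(t) − M_∞ decays as ΔM₀·e^(−t/τ) with ΔM₀ = 22.5 − 12.159 = 10.34 km³.
At t = 0.490 yr, e^(−t/τ) = e^(−0.8624) = 0.4221, so ΔM = 4.365 km³ and M = 12.159 + 4.365 = 16.524 km³.

16.5 km³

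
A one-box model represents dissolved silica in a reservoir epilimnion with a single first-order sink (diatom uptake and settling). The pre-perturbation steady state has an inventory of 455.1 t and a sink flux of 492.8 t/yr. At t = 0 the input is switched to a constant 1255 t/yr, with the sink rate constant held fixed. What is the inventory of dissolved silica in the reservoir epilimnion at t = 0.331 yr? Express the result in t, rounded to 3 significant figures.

667 t

The sink rate constant is k = F₀/M₀ = 492.8/455.1 = 1.083 yr⁻¹.
Solving dM/dt = F₁ − kM with M(0) = M₀ gives M(t) = F₁/k + (M₀ − F₁/k)·e^(−kt).
F₁/k = 1255/1.083 = 1159.0 t; kt = 1.083 × 0.331 = 0.3584, e^(−kt) = 0.6988.
M(0.331) = 1159.0 + (455.1 − 1159.0) × 0.6988 = 1159.0 − 491.9 = 667.13 t.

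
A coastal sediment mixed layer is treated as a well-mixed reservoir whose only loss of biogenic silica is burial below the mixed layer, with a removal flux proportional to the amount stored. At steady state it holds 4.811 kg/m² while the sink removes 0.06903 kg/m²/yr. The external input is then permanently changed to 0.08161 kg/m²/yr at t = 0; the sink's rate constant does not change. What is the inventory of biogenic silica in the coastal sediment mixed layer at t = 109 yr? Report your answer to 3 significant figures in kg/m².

Residence time τ = M₀/F₀ = 69.69 yr. The eventual steady state is M_∞ = M₀·(F₁/F₀) = 4.811 × 0.08161/0.06903 = 5.6878 kg/m².
The anomaly ΔM(t) = M(t) − M_∞ decays as ΔM₀·e^(−t/τ) with ΔM₀ = 4.811 − 5.6878 = −0.8768 kg/m².
At t = 109 yr, e^(−t/τ) = e^(−1.564) = 0.2093, so ΔM = −0.1835 kg/m² and M = 5.6878 − 0.1835 = 5.5042 kg/m².

5.50 kg/m²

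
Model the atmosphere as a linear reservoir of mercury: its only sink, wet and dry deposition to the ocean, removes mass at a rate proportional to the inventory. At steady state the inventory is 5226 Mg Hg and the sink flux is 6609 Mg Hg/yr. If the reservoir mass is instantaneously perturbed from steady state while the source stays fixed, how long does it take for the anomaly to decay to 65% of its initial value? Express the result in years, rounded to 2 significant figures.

0.34 yr

For a linear reservoir the anomaly decays as exp(−t/τ) with τ = M/F = 5226/6609 = 0.7907 yr.
exp(−t/τ) = 0.65 ⇒ t = −τ ln(0.65) = 0.7907 × 0.4308 = 0.3406 yr.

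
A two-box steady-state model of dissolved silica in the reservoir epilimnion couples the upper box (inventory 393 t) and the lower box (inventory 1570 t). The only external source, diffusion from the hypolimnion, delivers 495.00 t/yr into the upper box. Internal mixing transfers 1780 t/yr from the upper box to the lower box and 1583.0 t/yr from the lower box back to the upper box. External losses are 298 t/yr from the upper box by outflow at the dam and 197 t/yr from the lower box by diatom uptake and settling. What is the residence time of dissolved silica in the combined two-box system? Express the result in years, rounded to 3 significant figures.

3.97 yr

For the system as a whole, the A↔B exchange is internal and contributes nothing to the throughput; only the external sinks remove mass.
M_total = 393 + 1570 = 1963.0 t.
ΣF_external_out = 298 + 197 = 495.00 t/yr.
τ = M_total / ΣF_ext = 1963.0 / 495.00 = 3.966 yr.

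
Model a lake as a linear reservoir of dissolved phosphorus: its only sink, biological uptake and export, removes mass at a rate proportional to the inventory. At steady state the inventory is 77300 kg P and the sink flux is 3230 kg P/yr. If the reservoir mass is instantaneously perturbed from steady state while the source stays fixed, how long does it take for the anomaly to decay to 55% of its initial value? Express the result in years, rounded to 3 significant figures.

14.3 yr

For a linear reservoir the anomaly decays as exp(−t/τ) with τ = M/F = 77300/3230 = 23.93 yr.
exp(−t/τ) = 0.55 ⇒ t = −τ ln(0.55) = 23.93 × 0.5978 = 14.31 yr.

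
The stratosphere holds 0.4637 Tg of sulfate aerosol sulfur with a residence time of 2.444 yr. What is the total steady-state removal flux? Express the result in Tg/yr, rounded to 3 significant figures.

0.190 Tg/yr

F = M / τ = 0.4637 / 2.444 = 0.1897 Tg/yr.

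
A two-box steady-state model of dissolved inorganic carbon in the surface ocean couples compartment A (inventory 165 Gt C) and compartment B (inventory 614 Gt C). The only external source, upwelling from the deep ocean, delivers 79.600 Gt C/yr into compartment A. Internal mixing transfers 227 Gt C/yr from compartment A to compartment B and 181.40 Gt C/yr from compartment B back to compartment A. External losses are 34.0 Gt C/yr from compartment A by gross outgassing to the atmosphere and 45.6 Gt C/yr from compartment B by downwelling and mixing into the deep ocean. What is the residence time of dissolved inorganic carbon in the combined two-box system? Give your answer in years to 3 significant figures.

9.79 yr

For the system as a whole, the A↔B exchange is internal and contributes nothing to the throughput; only the external sinks remove mass.
M_total = 165 + 614 = 779.00 Gt C.
ΣF_external_out = 34.0 + 45.6 = 79.600 Gt C/yr.
τ = M_total / ΣF_ext = 779.00 / 79.600 = 9.786 yr.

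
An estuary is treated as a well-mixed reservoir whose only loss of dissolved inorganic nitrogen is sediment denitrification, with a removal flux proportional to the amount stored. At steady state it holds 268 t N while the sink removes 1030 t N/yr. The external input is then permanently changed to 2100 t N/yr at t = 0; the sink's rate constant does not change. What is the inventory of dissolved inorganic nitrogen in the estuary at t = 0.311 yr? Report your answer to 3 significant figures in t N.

462 t N

τ = M₀/F₀ = 268/1030 = 0.2602 yr; rate constant k = 1/τ.
New steady state M_∞ = F₁/k = F₁·τ = 2100 × 0.2602 = 546.41 t N.
M(t) = M_∞ + (M₀ − M_∞)·e^(−t/τ); t/τ = 0.311/0.2602 = 1.195, so e^(−t/τ) = 0.3026.
M(t) = 546.41 − 278.4 × 0.3026 = 462.15 t N.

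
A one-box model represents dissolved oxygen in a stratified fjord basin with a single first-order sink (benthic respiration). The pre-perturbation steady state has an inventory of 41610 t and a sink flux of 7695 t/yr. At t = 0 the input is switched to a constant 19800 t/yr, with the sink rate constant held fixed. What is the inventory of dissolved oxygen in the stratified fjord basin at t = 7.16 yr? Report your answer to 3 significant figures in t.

τ = M₀/F₀ = 41610/7695 = 5.407 yr; rate constant k = 1/τ.
New steady state M_∞ = F₁/k = F₁·τ = 19800 × 5.407 = 107070 t.
M(t) = M_∞ + (M₀ − M_∞)·e^(−t/τ); t/τ = 7.16/5.407 = 1.324, so e^(−t/τ) = 0.2660.
M(t) = 107070 − 65460 × 0.2660 = 89653 t.

89700 t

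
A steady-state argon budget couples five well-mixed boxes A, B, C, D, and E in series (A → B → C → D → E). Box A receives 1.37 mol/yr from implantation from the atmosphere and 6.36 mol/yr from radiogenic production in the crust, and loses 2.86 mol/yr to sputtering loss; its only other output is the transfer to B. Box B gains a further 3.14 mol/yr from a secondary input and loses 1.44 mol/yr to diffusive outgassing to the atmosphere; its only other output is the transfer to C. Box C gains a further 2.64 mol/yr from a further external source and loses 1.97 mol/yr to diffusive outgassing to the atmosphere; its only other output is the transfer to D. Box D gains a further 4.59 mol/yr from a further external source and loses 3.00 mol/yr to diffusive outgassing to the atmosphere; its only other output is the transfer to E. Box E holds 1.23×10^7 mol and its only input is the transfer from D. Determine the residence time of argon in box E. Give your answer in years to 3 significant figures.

1.39×10^6 yr

Box A: F(A→B) = (1.37 + 6.36) − 2.86 = 4.8700 mol/yr.
Box B: F(B→C) = (4.8700 + 3.14) − 1.44 = 6.5700 mol/yr.
Box C: F(C→D) = (6.5700 + 2.64) − 1.97 = 7.2400 mol/yr.
Box D: F(D→E) = (7.2400 + 4.59) − 3.00 = 8.8300 mol/yr.
Box E throughput = its input = 8.8300 mol/yr; τ = 1.23×10^7 / 8.8300 = 1.393×10^6 yr.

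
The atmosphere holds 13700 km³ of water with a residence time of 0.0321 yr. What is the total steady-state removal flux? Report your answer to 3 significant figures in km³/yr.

F = M / τ = 13700 / 0.0321 = 426800 km³/yr.

427000 km³/yr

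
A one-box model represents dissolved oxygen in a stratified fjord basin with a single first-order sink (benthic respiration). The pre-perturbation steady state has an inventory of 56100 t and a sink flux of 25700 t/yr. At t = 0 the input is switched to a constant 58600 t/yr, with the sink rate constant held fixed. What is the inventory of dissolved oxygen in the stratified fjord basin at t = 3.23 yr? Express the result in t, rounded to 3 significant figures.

112000 t

The sink rate constant is k = F₀/M₀ = 25700/56100 = 0.4581 yr⁻¹.
Solving dM/dt = F₁ − kM with M(0) = M₀ gives M(t) = F₁/k + (M₀ − F₁/k)·e^(−kt).
F₁/k = 58600/0.4581 = 127920 t; kt = 0.4581 × 3.23 = 1.480, e^(−kt) = 0.2277.
M(3.23) = 127920 + (56100 − 127920) × 0.2277 = 127920 − 16350 = 111560 t.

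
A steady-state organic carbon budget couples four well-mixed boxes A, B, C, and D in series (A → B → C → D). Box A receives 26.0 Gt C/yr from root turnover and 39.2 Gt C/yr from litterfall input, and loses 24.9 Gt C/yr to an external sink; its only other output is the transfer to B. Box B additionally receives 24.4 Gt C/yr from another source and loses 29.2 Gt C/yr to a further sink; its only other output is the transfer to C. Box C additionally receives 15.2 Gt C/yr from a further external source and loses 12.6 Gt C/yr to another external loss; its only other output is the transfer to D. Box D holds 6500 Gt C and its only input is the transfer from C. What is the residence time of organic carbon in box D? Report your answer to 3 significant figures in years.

Box A: F(A→B) = (26.0 + 39.2) − 24.9 = 40.300 Gt C/yr.
Box B: F(B→C) = (40.300 + 24.4) − 29.2 = 35.500 Gt C/yr.
Box C: F(C→D) = (35.500 + 15.2) − 12.6 = 38.100 Gt C/yr.
Box D throughput = its input = 38.100 Gt C/yr; τ = 6500 / 38.100 = 170.6 yr.

171 yr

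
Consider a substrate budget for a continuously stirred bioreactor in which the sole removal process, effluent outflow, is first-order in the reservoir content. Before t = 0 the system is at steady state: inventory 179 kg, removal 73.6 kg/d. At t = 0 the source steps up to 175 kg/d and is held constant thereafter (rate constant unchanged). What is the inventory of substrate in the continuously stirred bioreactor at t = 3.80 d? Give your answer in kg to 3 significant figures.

374 kg

τ = M₀/F₀ = 179/73.6 = 2.432 d; rate constant k = 1/τ.
New steady state M_∞ = F₁/k = F₁·τ = 175 × 2.432 = 425.61 kg.
M(t) = M_∞ + (M₀ − M_∞)·e^(−t/τ); t/τ = 3.80/2.432 = 1.562, so e^(−t/τ) = 0.2096.
M(t) = 425.61 − 246.6 × 0.2096 = 373.92 kg.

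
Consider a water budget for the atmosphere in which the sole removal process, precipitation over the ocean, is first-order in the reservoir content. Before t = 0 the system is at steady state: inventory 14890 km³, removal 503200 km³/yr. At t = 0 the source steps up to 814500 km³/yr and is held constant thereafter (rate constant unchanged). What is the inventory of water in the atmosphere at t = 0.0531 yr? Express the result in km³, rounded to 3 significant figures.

Residence time τ = M₀/F₀ = 0.02959 yr. The eventual steady state is M_∞ = M₀·(F₁/F₀) = 14890 × 814500/503200 = 24102 km³.
The anomaly ΔM(t) = M(t) − M_∞ decays as ΔM₀·e^(−t/τ) with ΔM₀ = 14890 − 24102 = −9212 km³.
At t = 0.0531 yr, e^(−t/τ) = e^(−1.794) = 0.1662, so ΔM = −1531 km³ and M = 24102 − 1531 = 22570 km³.

22600 km³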